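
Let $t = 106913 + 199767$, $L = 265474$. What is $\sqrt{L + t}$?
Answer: $\sqrt{572154} \approx 756.41$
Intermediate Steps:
$t = 306680$
$\sqrt{L + t} = \sqrt{265474 + 306680} = \sqrt{572154}$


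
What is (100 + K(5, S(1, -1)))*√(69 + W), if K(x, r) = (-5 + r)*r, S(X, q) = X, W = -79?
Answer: 96*I*√10 ≈ 303.58*I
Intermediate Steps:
K(x, r) = r*(-5 + r)
(100 + K(5, S(1, -1)))*√(69 + W) = (100 + 1*(-5 + 1))*√(69 - 79) = (100 + 1*(-4))*√(-10) = (100 - 4)*(I*√10) = 96*(I*√10) = 96*I*√10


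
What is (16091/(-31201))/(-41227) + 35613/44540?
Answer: 45810560021491/57292854346580 ≈ 0.79959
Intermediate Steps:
(16091/(-31201))/(-41227) + 35613/44540 = (16091*(-1/31201))*(-1/41227) + 35613*(1/44540) = -16091/31201*(-1/41227) + 35613/44540 = 16091/1286323627 + 35613/44540 = 45810560021491/57292854346580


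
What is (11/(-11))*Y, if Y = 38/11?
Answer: -38/11 ≈ -3.4545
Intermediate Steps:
Y = 38/11 (Y = 38*(1/11) = 38/11 ≈ 3.4545)
(11/(-11))*Y = (11/(-11))*(38/11) = (11*(-1/11))*(38/11) = -1*38/11 = -38/11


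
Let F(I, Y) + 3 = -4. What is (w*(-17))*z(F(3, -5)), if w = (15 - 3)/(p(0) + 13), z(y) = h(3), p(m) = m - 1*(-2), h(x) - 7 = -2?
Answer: -68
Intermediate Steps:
h(x) = 5 (h(x) = 7 - 2 = 5)
F(I, Y) = -7 (F(I, Y) = -3 - 4 = -7)
p(m) = 2 + m (p(m) = m + 2 = 2 + m)
z(y) = 5
w = 4/5 (w = (15 - 3)/((2 + 0) + 13) = 12/(2 + 13) = 12/15 = 12*(1/15) = 4/5 ≈ 0.80000)
(w*(-17))*z(F(3, -5)) = ((4/5)*(-17))*5 = -68/5*5 = -68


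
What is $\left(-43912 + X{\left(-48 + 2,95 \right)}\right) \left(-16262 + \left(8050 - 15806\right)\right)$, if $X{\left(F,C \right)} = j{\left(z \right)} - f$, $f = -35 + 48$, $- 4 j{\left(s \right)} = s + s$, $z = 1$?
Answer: $1055002659$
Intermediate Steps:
$j{\left(s \right)} = - \frac{s}{2}$ ($j{\left(s \right)} = - \frac{s + s}{4} = - \frac{2 s}{4} = - \frac{s}{2}$)
$f = 13$
$X{\left(F,C \right)} = - \frac{27}{2}$ ($X{\left(F,C \right)} = \left(- \frac{1}{2}\right) 1 - 13 = - \frac{1}{2} - 13 = - \frac{27}{2}$)
$\left(-43912 + X{\left(-48 + 2,95 \right)}\right) \left(-16262 + \left(8050 - 15806\right)\right) = \left(-43912 - \frac{27}{2}\right) \left(-16262 + \left(8050 - 15806\right)\right) = - \frac{87851 \left(-16262 + \left(8050 - 15806\right)\right)}{2} = - \frac{87851 \left(-16262 - 7756\right)}{2} = \left(- \frac{87851}{2}\right) \left(-24018\right) = 1055002659$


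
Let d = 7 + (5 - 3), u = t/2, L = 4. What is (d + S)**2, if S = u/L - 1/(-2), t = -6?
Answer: 1225/16 ≈ 76.563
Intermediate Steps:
u = -3 (u = -6/2 = -6*1/2 = -3)
d = 9 (d = 7 + 2 = 9)
S = -1/4 (S = -3/4 - 1/(-2) = -3*1/4 - 1*(-1/2) = -3/4 + 1/2 = -1/4 ≈ -0.25000)
(d + S)**2 = (9 - 1/4)**2 = (35/4)**2 = 1225/16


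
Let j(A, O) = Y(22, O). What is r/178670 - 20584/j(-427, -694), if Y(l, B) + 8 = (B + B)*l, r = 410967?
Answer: 6110813/2054705 ≈ 2.9741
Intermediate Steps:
Y(l, B) = -8 + 2*B*l (Y(l, B) = -8 + (B + B)*l = -8 + (2*B)*l = -8 + 2*B*l)
j(A, O) = -8 + 44*O (j(A, O) = -8 + 2*O*22 = -8 + 44*O)
r/178670 - 20584/j(-427, -694) = 410967/178670 - 20584/(-8 + 44*(-694)) = 410967*(1/178670) - 20584/(-8 - 30536) = 410967/178670 - 20584/(-30544) = 410967/178670 - 20584*(-1/30544) = 410967/178670 + 31/46 = 6110813/2054705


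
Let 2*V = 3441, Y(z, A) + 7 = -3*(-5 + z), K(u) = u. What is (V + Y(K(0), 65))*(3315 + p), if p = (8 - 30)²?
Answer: 13133143/2 ≈ 6.5666e+6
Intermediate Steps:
Y(z, A) = 8 - 3*z (Y(z, A) = -7 - 3*(-5 + z) = -7 + (15 - 3*z) = 8 - 3*z)
V = 3441/2 (V = (½)*3441 = 3441/2 ≈ 1720.5)
p = 484 (p = (-22)² = 484)
(V + Y(K(0), 65))*(3315 + p) = (3441/2 + (8 - 3*0))*(3315 + 484) = (3441/2 + (8 + 0))*3799 = (3441/2 + 8)*3799 = (3457/2)*3799 = 13133143/2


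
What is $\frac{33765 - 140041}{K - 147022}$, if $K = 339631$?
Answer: $- \frac{106276}{192609} \approx -0.55177$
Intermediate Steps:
$\frac{33765 - 140041}{K - 147022} = \frac{33765 - 140041}{339631 - 147022} = - \frac{106276}{192609}$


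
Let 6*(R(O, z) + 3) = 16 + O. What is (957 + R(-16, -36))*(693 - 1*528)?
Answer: 157410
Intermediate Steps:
R(O, z) = -⅓ + O/6 (R(O, z) = -3 + (16 + O)/6 = -3 + (8/3 + O/6) = -⅓ + O/6)
(957 + R(-16, -36))*(693 - 1*528) = (957 + (-⅓ + (⅙)*(-16)))*(693 - 1*528) = (957 + (-⅓ - 8/3))*(693 - 528) = (957 - 3)*165 = 954*165 = 157410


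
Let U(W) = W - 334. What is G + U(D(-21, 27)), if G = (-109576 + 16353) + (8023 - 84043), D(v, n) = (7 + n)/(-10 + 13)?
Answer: -508697/3 ≈ -1.6957e+5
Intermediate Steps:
D(v, n) = 7/3 + n/3 (D(v, n) = (7 + n)/3 = (7 + n)*(⅓) = 7/3 + n/3)
U(W) = -334 + W
G = -169243 (G = -93223 - 76020 = -169243)
G + U(D(-21, 27)) = -169243 + (-334 + (7/3 + (⅓)*27)) = -169243 + (-334 + (7/3 + 9)) = -169243 + (-334 + 34/3) = -169243 - 968/3 = -508697/3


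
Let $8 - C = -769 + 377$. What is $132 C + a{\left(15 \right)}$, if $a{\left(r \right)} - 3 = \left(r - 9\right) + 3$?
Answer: $52812$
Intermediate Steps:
$C = 400$ ($C = 8 - \left(-769 + 377\right) = 8 - -392 = 8 + 392 = 400$)
$a{\left(r \right)} = -3 + r$ ($a{\left(r \right)} = 3 + \left(\left(r - 9\right) + 3\right) = 3 + \left(\left(-9 + r\right) + 3\right) = 3 + \left(-6 + r\right) = -3 + r$)
$132 C + a{\left(15 \right)} = 132 \cdot 400 + \left(-3 + 15\right) = 52800 + 12 = 52812$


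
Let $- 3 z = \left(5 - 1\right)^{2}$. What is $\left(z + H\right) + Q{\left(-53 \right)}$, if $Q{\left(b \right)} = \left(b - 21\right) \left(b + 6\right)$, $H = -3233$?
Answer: $\frac{719}{3} \approx 239.67$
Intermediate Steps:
$Q{\left(b \right)} = \left(-21 + b\right) \left(6 + b\right)$
$z = - \frac{16}{3}$ ($z = - \frac{\left(5 - 1\right)^{2}}{3} = - \frac{4^{2}}{3} = \left(- \frac{1}{3}\right) 16 = - \frac{16}{3} \approx -5.3333$)
$\left(z + H\right) + Q{\left(-53 \right)} = \left(- \frac{16}{3} - 3233\right) - \left(-669 - 2809\right) = - \frac{9715}{3} + \left(-126 + 2809 + 795\right) = - \frac{9715}{3} + 3478 = \frac{719}{3}$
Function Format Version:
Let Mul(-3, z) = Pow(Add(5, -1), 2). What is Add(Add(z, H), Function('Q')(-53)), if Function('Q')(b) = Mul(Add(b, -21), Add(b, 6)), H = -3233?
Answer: Rational(719, 3) ≈ 239.67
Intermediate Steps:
Function('Q')(b) = Mul(Add(-21, b), Add(6, b))
z = Rational(-16, 3) (z = Mul(Rational(-1, 3), Pow(Add(5, -1), 2)) = Mul(Rational(-1, 3), Pow(4, 2)) = Mul(Rational(-1, 3), 16) = Rational(-16, 3) ≈ -5.3333)
Add(Add(z, H), Function('Q')(-53)) = Add(Add(Rational(-16, 3), -3233), Add(-126, Pow(-53, 2), Mul(-15, -53))) = Add(Rational(-9715, 3), Add(-126, 2809, 795)) = Add(Rational(-9715, 3), 3478) = Rational(719, 3)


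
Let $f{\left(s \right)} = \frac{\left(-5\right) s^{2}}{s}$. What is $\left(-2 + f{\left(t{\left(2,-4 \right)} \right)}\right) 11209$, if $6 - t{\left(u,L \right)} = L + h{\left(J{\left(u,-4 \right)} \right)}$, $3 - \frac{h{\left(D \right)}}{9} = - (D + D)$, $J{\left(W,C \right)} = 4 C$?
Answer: $-15210613$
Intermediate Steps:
$h{\left(D \right)} = 27 + 18 D$ ($h{\left(D \right)} = 27 - 9 \left(- (D + D)\right) = 27 - 9 \left(- 2 D\right) = 27 + 18 D$)
$t{\left(u,L \right)} = 267 - L$ ($t{\left(u,L \right)} = 6 - \left(L + \left(27 + 18 \cdot 4 \left(-4\right)\right)\right) = 6 - \left(L + \left(27 + 18 \left(-16\right)\right)\right) = 6 - \left(L + \left(27 - 288\right)\right) = 6 - \left(L - 261\right) = 6 - \left(-261 + L\right) = 267 - L$)
$f{\left(s \right)} = - 5 s$
$\left(-2 + f{\left(t{\left(2,-4 \right)} \right)}\right) 11209 = \left(-2 - 5 \left(267 - -4\right)\right) 11209 = \left(-2 - 5 \left(267 + 4\right)\right) 11209 = \left(-2 - 1355\right) 11209 = \left(-1357\right) 11209 = -15210613$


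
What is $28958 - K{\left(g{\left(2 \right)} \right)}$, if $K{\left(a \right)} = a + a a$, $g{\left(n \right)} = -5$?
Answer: $28938$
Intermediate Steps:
$K{\left(a \right)} = a + a^{2}$
$28958 - K{\left(g{\left(2 \right)} \right)} = 28958 - - 5 \left(1 - 5\right) = 28958 - \left(-5\right) \left(-4\right) = 28958 - 20 = 28938$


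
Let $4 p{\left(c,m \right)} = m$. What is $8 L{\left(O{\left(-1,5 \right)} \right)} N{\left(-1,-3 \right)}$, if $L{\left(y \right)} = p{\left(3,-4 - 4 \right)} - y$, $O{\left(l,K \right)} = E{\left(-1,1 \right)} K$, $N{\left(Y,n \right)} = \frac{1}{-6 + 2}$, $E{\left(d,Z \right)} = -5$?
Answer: $-46$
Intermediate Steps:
$p{\left(c,m \right)} = \frac{m}{4}$
$N{\left(Y,n \right)} = - \frac{1}{4}$ ($N{\left(Y,n \right)} = \frac{1}{-4} = - \frac{1}{4}$)
$O{\left(l,K \right)} = - 5 K$
$L{\left(y \right)} = -2 - y$ ($L{\left(y \right)} = \frac{-4 - 4}{4} - y = \frac{1}{4} \left(-8\right) - y = -2 - y$)
$8 L{\left(O{\left(-1,5 \right)} \right)} N{\left(-1,-3 \right)} = 8 \left(-2 - \left(-5\right) 5\right) \left(- \frac{1}{4}\right) = 8 \left(-2 - -25\right) \left(- \frac{1}{4}\right) = 8 \left(-2 + 25\right) \left(- \frac{1}{4}\right) = 8 \cdot 23 \left(- \frac{1}{4}\right) = 184 \left(- \frac{1}{4}\right) = -46$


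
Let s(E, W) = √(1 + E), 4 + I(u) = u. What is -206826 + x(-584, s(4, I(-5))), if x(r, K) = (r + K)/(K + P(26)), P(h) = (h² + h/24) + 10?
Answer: -2811989103522/13595861 + 183036*√5/67979305 ≈ -2.0683e+5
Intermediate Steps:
P(h) = 10 + h² + h/24 (P(h) = (h² + h/24) + 10 = 10 + h² + h/24)
I(u) = -4 + u
x(r, K) = (K + r)/(8245/12 + K) (x(r, K) = (r + K)/(K + (10 + 26² + (1/24)*26)) = (K + r)/(K + (10 + 676 + 13/12)) = (K + r)/(K + 8245/12) = (K + r)/(8245/12 + K))
-206826 + x(-584, s(4, I(-5))) = -206826 + 12*(√(1 + 4) - 584)/(8245 + 12*√(1 + 4)) = -206826 + 12*(√5 - 584)/(8245 + 12*√5) = -206826 + 12*(-584 + √5)/(8245 + 12*√5)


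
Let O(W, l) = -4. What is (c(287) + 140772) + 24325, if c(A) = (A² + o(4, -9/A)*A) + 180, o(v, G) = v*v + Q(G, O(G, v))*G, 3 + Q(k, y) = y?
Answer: 252301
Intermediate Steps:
Q(k, y) = -3 + y
o(v, G) = v² - 7*G (o(v, G) = v*v + (-3 - 4)*G = v² - 7*G)
c(A) = 180 + A² + A*(16 + 63/A) (c(A) = (A² + (4² - (-63)/A)*A) + 180 = (A² + (16 + 63/A)*A) + 180 = (A² + A*(16 + 63/A)) + 180 = 180 + A² + A*(16 + 63/A))
(c(287) + 140772) + 24325 = ((243 + 287² + 16*287) + 140772) + 24325 = ((243 + 82369 + 4592) + 140772) + 24325 = (87204 + 140772) + 24325 = 227976 + 24325 = 252301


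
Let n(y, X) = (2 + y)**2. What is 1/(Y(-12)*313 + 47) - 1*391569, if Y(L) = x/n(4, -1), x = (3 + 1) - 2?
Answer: -453828453/1159 ≈ -3.9157e+5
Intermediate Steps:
x = 2 (x = 4 - 2 = 2)
Y(L) = 1/18 (Y(L) = 2/((2 + 4)**2) = 2/(6**2) = 2/36 = 2*(1/36) = 1/18)
1/(Y(-12)*313 + 47) - 1*391569 = 1/((1/18)*313 + 47) - 1*391569 = 1/(313/18 + 47) - 391569 = 1/(1159/18) - 391569 = 18/1159 - 391569 = -453828453/1159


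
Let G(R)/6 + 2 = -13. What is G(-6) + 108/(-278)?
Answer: -12564/139 ≈ -90.388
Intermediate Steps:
G(R) = -90 (G(R) = -12 + 6*(-13) = -12 - 78 = -90)
G(-6) + 108/(-278) = -90 + 108/(-278) = -90 + 108*(-1/278) = -90 - 54/139 = -12564/139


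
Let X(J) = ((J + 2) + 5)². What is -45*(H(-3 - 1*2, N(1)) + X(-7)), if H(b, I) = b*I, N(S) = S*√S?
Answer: 225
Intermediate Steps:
N(S) = S^(3/2)
H(b, I) = I*b
X(J) = (7 + J)² (X(J) = ((2 + J) + 5)² = (7 + J)²)
-45*(H(-3 - 1*2, N(1)) + X(-7)) = -45*(1^(3/2)*(-3 - 1*2) + (7 - 7)²) = -45*(1*(-3 - 2) + 0²) = -45*(1*(-5) + 0) = -45*(-5 + 0) = -45*(-5) = 225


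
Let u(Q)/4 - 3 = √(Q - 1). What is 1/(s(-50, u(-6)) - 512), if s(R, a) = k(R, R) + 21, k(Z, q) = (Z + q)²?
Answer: 1/9509 ≈ 0.00010516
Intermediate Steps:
u(Q) = 12 + 4*√(-1 + Q) (u(Q) = 12 + 4*√(Q - 1) = 12 + 4*√(-1 + Q))
s(R, a) = 21 + 4*R² (s(R, a) = (R + R)² + 21 = (2*R)² + 21 = 4*R² + 21 = 21 + 4*R²)
1/(s(-50, u(-6)) - 512) = 1/((21 + 4*(-50)²) - 512) = 1/((21 + 4*2500) - 512) = 1/((21 + 10000) - 512) = 1/(10021 - 512) = 1/9509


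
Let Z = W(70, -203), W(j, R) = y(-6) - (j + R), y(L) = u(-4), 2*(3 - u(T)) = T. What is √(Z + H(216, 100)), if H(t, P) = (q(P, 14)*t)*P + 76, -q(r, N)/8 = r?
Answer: I*√17279786 ≈ 4156.9*I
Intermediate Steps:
q(r, N) = -8*r
u(T) = 3 - T/2
y(L) = 5 (y(L) = 3 - ½*(-4) = 3 + 2 = 5)
W(j, R) = 5 - R - j (W(j, R) = 5 - (j + R) = 5 - (R + j) = 5 + (-R - j) = 5 - R - j)
Z = 138 (Z = 5 - 1*(-203) - 1*70 = 5 + 203 - 70 = 138)
H(t, P) = 76 - 8*t*P² (H(t, P) = ((-8*P)*t)*P + 76 = (-8*P*t)*P + 76 = -8*t*P² + 76 = 76 - 8*t*P²)
√(Z + H(216, 100)) = √(138 + (76 - 8*216*100²)) = √(138 + (76 - 8*216*10000)) = √(138 + (76 - 17280000)) = √(138 - 17279924) = √(-17279786) = I*√17279786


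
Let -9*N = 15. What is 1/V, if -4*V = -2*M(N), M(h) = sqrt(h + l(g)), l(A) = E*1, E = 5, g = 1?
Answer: sqrt(30)/5 ≈ 1.0954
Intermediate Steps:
N = -5/3 (N = -1/9*15 = -5/3 ≈ -1.6667)
l(A) = 5 (l(A) = 5*1 = 5)
M(h) = sqrt(5 + h) (M(h) = sqrt(h + 5) = sqrt(5 + h))
V = sqrt(30)/6 (V = -(-1)*sqrt(5 - 5/3)/2 = -(-1)*sqrt(10/3)/2 = -(-1)*sqrt(30)/3/2 = -(-1)*sqrt(30)/6 = sqrt(30)/6 ≈ 0.91287)
1/V = 1/(sqrt(30)/6) = sqrt(30)/5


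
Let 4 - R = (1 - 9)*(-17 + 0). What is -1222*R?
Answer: 161304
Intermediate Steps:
R = -132 (R = 4 - (1 - 9)*(-17 + 0) = 4 - (-8)*(-17) = 4 - 1*136 = 4 - 136 = -132)
-1222*R = -1222*(-132) = 161304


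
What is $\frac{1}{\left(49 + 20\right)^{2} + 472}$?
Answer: $\frac{1}{5233} \approx 0.0001911$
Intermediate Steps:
$\frac{1}{\left(49 + 20\right)^{2} + 472} = \frac{1}{69^{2} + 472} = \frac{1}{4761 + 472} = \frac{1}{5233}$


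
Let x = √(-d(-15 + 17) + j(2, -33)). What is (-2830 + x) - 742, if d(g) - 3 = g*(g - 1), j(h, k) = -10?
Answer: -3572 + I*√15 ≈ -3572.0 + 3.873*I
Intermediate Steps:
d(g) = 3 + g*(-1 + g) (d(g) = 3 + g*(g - 1) = 3 + g*(-1 + g))
x = I*√15 (x = √(-(3 + (-15 + 17)² - (-15 + 17)) - 10) = √(-(3 + 2² - 1*2) - 10) = √(-(3 + 4 - 2) - 10) = √(-1*5 - 10) = √(-5 - 10) = √(-15) = I*√15 ≈ 3.873*I)
(-2830 + x) - 742 = (-2830 + I*√15) - 742 = -3572 + I*√15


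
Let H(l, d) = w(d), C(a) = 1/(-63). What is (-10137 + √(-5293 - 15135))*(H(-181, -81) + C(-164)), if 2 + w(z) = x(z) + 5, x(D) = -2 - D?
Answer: -17452535/21 + 10330*I*√5107/63 ≈ -8.3107e+5 + 11718.0*I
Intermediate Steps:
C(a) = -1/63
w(z) = 1 - z (w(z) = -2 + ((-2 - z) + 5) = -2 + (3 - z) = 1 - z)
H(l, d) = 1 - d
(-10137 + √(-5293 - 15135))*(H(-181, -81) + C(-164)) = (-10137 + √(-5293 - 15135))*((1 - 1*(-81)) - 1/63) = (-10137 + √(-20428))*((1 + 81) - 1/63) = (-10137 + 2*I*√5107)*(82 - 1/63) = (-10137 + 2*I*√5107)*(5165/63) = -17452535/21 + 10330*I*√5107/63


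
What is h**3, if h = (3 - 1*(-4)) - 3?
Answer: 64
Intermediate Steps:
h = 4 (h = (3 + 4) - 3 = 7 - 3 = 4)
h**3 = 4**3 = 64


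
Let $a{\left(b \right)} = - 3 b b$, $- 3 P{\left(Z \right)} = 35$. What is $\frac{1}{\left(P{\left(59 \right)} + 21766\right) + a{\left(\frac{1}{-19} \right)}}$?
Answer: $\frac{1083}{23559934} \approx 4.5968 \cdot 10^{-5}$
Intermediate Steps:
$P{\left(Z \right)} = - \frac{35}{3}$ ($P{\left(Z \right)} = \left(- \frac{1}{3}\right) 35 = - \frac{35}{3}$)
$a{\left(b \right)} = - 3 b^{2}$
$\frac{1}{\left(P{\left(59 \right)} + 21766\right) + a{\left(\frac{1}{-19} \right)}} = \frac{1}{\left(- \frac{35}{3} + 21766\right) - 3 \left(\frac{1}{-19}\right)^{2}} = \frac{1}{\frac{65263}{3} - 3 \left(- \frac{1}{19}\right)^{2}} = \frac{1}{\frac{65263}{3} - \frac{3}{361}} = \frac{1}{\frac{23559934}{1083}} = \frac{1083}{23559934}$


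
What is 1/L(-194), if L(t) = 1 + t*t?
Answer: 1/37637 ≈ 2.6570e-5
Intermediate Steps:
L(t) = 1 + t²
1/L(-194) = 1/(1 + (-194)²) = 1/(1 + 37636) = 1/37637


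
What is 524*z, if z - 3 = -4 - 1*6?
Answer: -3668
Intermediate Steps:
z = -7 (z = 3 + (-4 - 1*6) = 3 + (-4 - 6) = 3 - 10 = -7)
524*z = 524*(-7) = -3668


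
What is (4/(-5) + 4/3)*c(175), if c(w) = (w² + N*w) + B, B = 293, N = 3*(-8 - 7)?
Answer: 61448/5 ≈ 12290.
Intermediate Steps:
N = -45 (N = 3*(-15) = -45)
c(w) = 293 + w² - 45*w (c(w) = (w² - 45*w) + 293 = 293 + w² - 45*w)
(4/(-5) + 4/3)*c(175) = (4/(-5) + 4/3)*(293 + 175² - 45*175) = (4*(-⅕) + 4*(⅓))*(293 + 30625 - 7875) = (-⅘ + 4/3)*23043 = (8/15)*23043 = 61448/5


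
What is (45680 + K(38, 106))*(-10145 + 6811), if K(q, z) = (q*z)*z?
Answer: -1575808432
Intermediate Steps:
K(q, z) = q*z²
(45680 + K(38, 106))*(-10145 + 6811) = (45680 + 38*106²)*(-10145 + 6811) = (45680 + 38*11236)*(-3334) = (45680 + 426968)*(-3334) = 472648*(-3334) = -1575808432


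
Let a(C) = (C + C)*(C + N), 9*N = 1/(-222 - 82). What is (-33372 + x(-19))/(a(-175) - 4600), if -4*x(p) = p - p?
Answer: -45652896/77497375 ≈ -0.58909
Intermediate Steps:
x(p) = 0 (x(p) = -(p - p)/4 = -¼*0 = 0)
N = -1/2736 (N = 1/(9*(-222 - 82)) = (⅑)/(-304) = (⅑)*(-1/304) = -1/2736 ≈ -0.00036550)
a(C) = 2*C*(-1/2736 + C) (a(C) = (C + C)*(C - 1/2736) = (2*C)*(-1/2736 + C) = 2*C*(-1/2736 + C))
(-33372 + x(-19))/(a(-175) - 4600) = (-33372 + 0)/((1/1368)*(-175)*(-1 + 2736*(-175)) - 4600) = -33372/((1/1368)*(-175)*(-1 - 478800) - 4600) = -33372/((1/1368)*(-175)*(-478801) - 4600) = -33372/(83790175/1368 - 4600) = -33372/77497375/1368 = -33372*1368/77497375 = -45652896/77497375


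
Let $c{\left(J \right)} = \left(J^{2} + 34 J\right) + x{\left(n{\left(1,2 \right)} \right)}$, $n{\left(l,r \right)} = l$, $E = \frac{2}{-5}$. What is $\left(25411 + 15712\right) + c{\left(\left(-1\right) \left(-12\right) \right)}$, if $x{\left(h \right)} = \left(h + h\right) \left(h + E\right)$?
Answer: $\frac{208381}{5} \approx 41676.0$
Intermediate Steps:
$E = - \frac{2}{5}$ ($E = 2 \left(- \frac{1}{5}\right) = - \frac{2}{5} \approx -0.4$)
$x{\left(h \right)} = 2 h \left(- \frac{2}{5} + h\right)$ ($x{\left(h \right)} = \left(h + h\right) \left(h - \frac{2}{5}\right) = 2 h \left(- \frac{2}{5} + h\right)$)
$c{\left(J \right)} = \frac{6}{5} + J^{2} + 34 J$ ($c{\left(J \right)} = \left(J^{2} + 34 J\right) + \frac{2}{5} \cdot 1 \left(-2 + 5 \cdot 1\right) = \left(J^{2} + 34 J\right) + \frac{2}{5} \cdot 1 \left(-2 + 5\right) = \left(J^{2} + 34 J\right) + \frac{2}{5} \cdot 1 \cdot 3 = \left(J^{2} + 34 J\right) + \frac{6}{5} = \frac{6}{5} + J^{2} + 34 J$)
$\left(25411 + 15712\right) + c{\left(\left(-1\right) \left(-12\right) \right)} = \left(25411 + 15712\right) + \left(\frac{6}{5} + \left(\left(-1\right) \left(-12\right)\right)^{2} + 34 \left(\left(-1\right) \left(-12\right)\right)\right) = 41123 + \left(\frac{6}{5} + 12^{2} + 34 \cdot 12\right) = 41123 + \left(\frac{6}{5} + 144 + 408\right) = 41123 + \frac{2766}{5} = \frac{208381}{5}$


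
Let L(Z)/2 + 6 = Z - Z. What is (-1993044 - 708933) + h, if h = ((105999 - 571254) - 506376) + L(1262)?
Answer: -3673620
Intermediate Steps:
L(Z) = -12 (L(Z) = -12 + 2*(Z - Z) = -12 + 2*0 = -12 + 0 = -12)
h = -971643 (h = ((105999 - 571254) - 506376) - 12 = (-465255 - 506376) - 12 = -971631 - 12 = -971643)
(-1993044 - 708933) + h = (-1993044 - 708933) - 971643 = -2701977 - 971643 = -3673620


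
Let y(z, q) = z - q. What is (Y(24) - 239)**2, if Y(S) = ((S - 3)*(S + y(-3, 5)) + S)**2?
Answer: 16734268321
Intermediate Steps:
Y(S) = (S + (-8 + S)*(-3 + S))**2 (Y(S) = ((S - 3)*(S + (-3 - 1*5)) + S)**2 = ((-3 + S)*(S + (-3 - 5)) + S)**2 = ((-3 + S)*(S - 8) + S)**2 = ((-3 + S)*(-8 + S) + S)**2 = ((-8 + S)*(-3 + S) + S)**2 = (S + (-8 + S)*(-3 + S))**2)
(Y(24) - 239)**2 = ((24 + 24**2 - 10*24)**2 - 239)**2 = ((24 + 576 - 240)**2 - 239)**2 = (360**2 - 239)**2 = (129600 - 239)**2 = 129361**2 = 16734268321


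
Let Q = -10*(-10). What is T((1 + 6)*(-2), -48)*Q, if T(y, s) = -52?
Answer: -5200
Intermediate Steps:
Q = 100
T((1 + 6)*(-2), -48)*Q = -52*100 = -5200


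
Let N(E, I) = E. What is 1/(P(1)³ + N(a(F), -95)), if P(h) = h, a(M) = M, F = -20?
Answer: -1/19 ≈ -0.052632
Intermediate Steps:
1/(P(1)³ + N(a(F), -95)) = 1/(1³ - 20) = 1/(1 - 20) = 1/(-19) = -1/19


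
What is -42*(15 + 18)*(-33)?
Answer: 45738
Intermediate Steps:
-42*(15 + 18)*(-33) = -42*33*(-33) = -1386*(-33) = 45738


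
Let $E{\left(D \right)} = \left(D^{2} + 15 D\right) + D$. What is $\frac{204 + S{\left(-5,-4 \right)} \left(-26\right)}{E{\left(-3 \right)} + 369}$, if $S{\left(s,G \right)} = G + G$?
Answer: $\frac{206}{165} \approx 1.2485$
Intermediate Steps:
$S{\left(s,G \right)} = 2 G$
$E{\left(D \right)} = D^{2} + 16 D$
$\frac{204 + S{\left(-5,-4 \right)} \left(-26\right)}{E{\left(-3 \right)} + 369} = \frac{204 + 2 \left(-4\right) \left(-26\right)}{- 3 \left(16 - 3\right) + 369} = \frac{204 - -208}{\left(-3\right) 13 + 369} = \frac{204 + 208}{-39 + 369} = \frac{412}{330} = 412 \cdot \frac{1}{330} = \frac{206}{165}$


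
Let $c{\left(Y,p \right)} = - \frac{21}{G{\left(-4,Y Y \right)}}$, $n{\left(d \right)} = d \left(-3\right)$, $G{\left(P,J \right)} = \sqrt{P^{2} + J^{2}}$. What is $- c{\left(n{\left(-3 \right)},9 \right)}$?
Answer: $\frac{21 \sqrt{6577}}{6577} \approx 0.25894$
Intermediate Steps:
$G{\left(P,J \right)} = \sqrt{J^{2} + P^{2}}$
$n{\left(d \right)} = - 3 d$
$c{\left(Y,p \right)} = - \frac{21}{\sqrt{16 + Y^{4}}}$ ($c{\left(Y,p \right)} = - \frac{21}{\sqrt{\left(Y Y\right)^{2} + \left(-4\right)^{2}}} = - \frac{21}{\sqrt{\left(Y^{2}\right)^{2} + 16}} = - \frac{21}{\sqrt{Y^{4} + 16}} = - \frac{21}{\sqrt{16 + Y^{4}}}$)
$- c{\left(n{\left(-3 \right)},9 \right)} = - \frac{-21}{\sqrt{16 + \left(\left(-3\right) \left(-3\right)\right)^{4}}} = - \frac{-21}{\sqrt{16 + 9^{4}}} = - \frac{-21}{\sqrt{16 + 6561}} = - \frac{-21}{\sqrt{6577}} = - \left(-21\right) \frac{\sqrt{6577}}{6577} = - \frac{\left(-21\right) \sqrt{6577}}{6577} = \frac{21 \sqrt{6577}}{6577}$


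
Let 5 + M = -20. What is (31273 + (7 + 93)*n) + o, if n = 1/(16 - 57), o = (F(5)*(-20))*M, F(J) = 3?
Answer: 1343593/41 ≈ 32771.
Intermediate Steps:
M = -25 (M = -5 - 20 = -25)
o = 1500 (o = (3*(-20))*(-25) = -60*(-25) = 1500)
n = -1/41 (n = 1/(-41) = -1/41 ≈ -0.024390)
(31273 + (7 + 93)*n) + o = (31273 + (7 + 93)*(-1/41)) + 1500 = (31273 + 100*(-1/41)) + 1500 = (31273 - 100/41) + 1500 = 1282093/41 + 1500 = 1343593/41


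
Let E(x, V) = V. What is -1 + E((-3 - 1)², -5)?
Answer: -6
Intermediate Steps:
-1 + E((-3 - 1)², -5) = -1 - 5 = -6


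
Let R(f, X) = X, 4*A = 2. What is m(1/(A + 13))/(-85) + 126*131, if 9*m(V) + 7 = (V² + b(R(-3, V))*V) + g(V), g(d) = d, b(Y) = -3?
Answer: 9205153817/557685 ≈ 16506.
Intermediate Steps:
A = ½ (A = (¼)*2 = ½ ≈ 0.50000)
m(V) = -7/9 - 2*V/9 + V²/9 (m(V) = -7/9 + ((V² - 3*V) + V)/9 = -7/9 + (V² - 2*V)/9 = -7/9 + (-2*V/9 + V²/9) = -7/9 - 2*V/9 + V²/9)
m(1/(A + 13))/(-85) + 126*131 = (-7/9 - 2/(9*(½ + 13)) + (1/(½ + 13))²/9)/(-85) + 126*131 = (-7/9 - 2/(9*27/2) + (1/(27/2))²/9)*(-1/85) + 16506 = (-7/9 - 2/9*2/27 + (2/27)²/9)*(-1/85) + 16506 = (-7/9 - 4/243 + (⅑)*(4/729))*(-1/85) + 16506 = (-7/9 - 4/243 + 4/6561)*(-1/85) + 16506 = -5207/6561*(-1/85) + 16506 = 5207/557685 + 16506 = 9205153817/557685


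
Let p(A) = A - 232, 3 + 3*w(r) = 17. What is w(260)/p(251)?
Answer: 14/57 ≈ 0.24561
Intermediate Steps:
w(r) = 14/3 (w(r) = -1 + (1/3)*17 = -1 + 17/3 = 14/3)
p(A) = -232 + A
w(260)/p(251) = 14/(3*(-232 + 251)) = (14/3)/19 = (14/3)*(1/19) = 14/57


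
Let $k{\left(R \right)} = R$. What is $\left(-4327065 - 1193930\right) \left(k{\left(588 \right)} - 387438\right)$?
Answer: $2135796915750$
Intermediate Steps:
$\left(-4327065 - 1193930\right) \left(k{\left(588 \right)} - 387438\right) = \left(-4327065 - 1193930\right) \left(588 - 387438\right) = \left(-4327065 - 1193930\right) \left(-386850\right) = \left(-5520995\right) \left(-386850\right) = 2135796915750$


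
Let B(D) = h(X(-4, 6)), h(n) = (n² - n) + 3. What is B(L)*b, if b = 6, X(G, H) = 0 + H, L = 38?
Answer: 198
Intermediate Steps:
X(G, H) = H
h(n) = 3 + n² - n
B(D) = 33 (B(D) = 3 + 6² - 1*6 = 3 + 36 - 6 = 33)
B(L)*b = 33*6 = 198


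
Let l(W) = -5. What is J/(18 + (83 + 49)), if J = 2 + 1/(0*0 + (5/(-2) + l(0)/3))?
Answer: 22/1875 ≈ 0.011733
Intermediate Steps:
J = 44/25 (J = 2 + 1/(0*0 + (5/(-2) - 5/3)) = 2 + 1/(0 + (5*(-1/2) - 5*1/3)) = 2 + 1/(0 + (-5/2 - 5/3)) = 2 + 1/(0 - 25/6) = 2 + 1/(-25/6) = 2 - 6/25 = 44/25 ≈ 1.7600)
J/(18 + (83 + 49)) = 44/(25*(18 + (83 + 49))) = 44/(25*(18 + 132)) = (44/25)/150 = (44/25)*(1/150) = 22/1875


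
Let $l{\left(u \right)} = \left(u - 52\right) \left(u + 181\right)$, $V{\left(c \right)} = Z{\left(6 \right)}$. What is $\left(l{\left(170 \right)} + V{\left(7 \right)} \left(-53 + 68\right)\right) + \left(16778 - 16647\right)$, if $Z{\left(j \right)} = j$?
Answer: $41639$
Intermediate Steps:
$V{\left(c \right)} = 6$
$l{\left(u \right)} = \left(-52 + u\right) \left(181 + u\right)$
$\left(l{\left(170 \right)} + V{\left(7 \right)} \left(-53 + 68\right)\right) + \left(16778 - 16647\right) = \left(\left(-9412 + 170^{2} + 129 \cdot 170\right) + 6 \left(-53 + 68\right)\right) + \left(16778 - 16647\right) = \left(\left(-9412 + 28900 + 21930\right) + 6 \cdot 15\right) + \left(16778 - 16647\right) = \left(41418 + 90\right) + 131 = 41508 + 131 = 41639$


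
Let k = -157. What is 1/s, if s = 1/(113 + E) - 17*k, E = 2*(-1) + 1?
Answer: 112/298929 ≈ 0.00037467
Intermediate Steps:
E = -1 (E = -2 + 1 = -1)
s = 298929/112 (s = 1/(113 - 1) - 17*(-157) = 1/112 + 2669 = 298929/112 ≈ 2669.0)
1/s = 1/(298929/112) = 112/298929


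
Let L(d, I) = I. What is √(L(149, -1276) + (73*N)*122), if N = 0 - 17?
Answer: I*√152678 ≈ 390.74*I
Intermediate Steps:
N = -17
√(L(149, -1276) + (73*N)*122) = √(-1276 + (73*(-17))*122) = √(-1276 - 1241*122) = √(-1276 - 151402) = √(-152678) = I*√152678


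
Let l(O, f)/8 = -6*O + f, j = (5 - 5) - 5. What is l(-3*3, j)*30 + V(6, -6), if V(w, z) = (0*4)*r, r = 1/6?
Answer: 11760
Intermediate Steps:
j = -5 (j = 0 - 5 = -5)
r = ⅙ ≈ 0.16667
l(O, f) = -48*O + 8*f (l(O, f) = 8*(-6*O + f) = 8*(f - 6*O) = -48*O + 8*f)
V(w, z) = 0 (V(w, z) = (0*4)*(⅙) = 0*(⅙) = 0)
l(-3*3, j)*30 + V(6, -6) = (-(-144)*3 + 8*(-5))*30 + 0 = (-48*(-9) - 40)*30 + 0 = (432 - 40)*30 + 0 = 392*30 + 0 = 11760 + 0 = 11760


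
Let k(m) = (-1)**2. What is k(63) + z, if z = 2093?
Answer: 2094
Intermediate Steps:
k(m) = 1
k(63) + z = 1 + 2093 = 2094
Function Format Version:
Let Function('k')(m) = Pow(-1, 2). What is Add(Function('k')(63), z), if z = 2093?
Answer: 2094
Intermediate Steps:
Function('k')(m) = 1
Add(Function('k')(63), z) = Add(1, 2093) = 2094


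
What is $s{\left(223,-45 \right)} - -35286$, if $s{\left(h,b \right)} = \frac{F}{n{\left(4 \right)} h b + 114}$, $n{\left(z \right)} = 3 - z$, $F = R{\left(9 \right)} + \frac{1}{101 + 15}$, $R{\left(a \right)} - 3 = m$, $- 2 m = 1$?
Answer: $\frac{13847214505}{392428} \approx 35286.0$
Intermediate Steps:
$m = - \frac{1}{2}$ ($m = \left(- \frac{1}{2}\right) 1 = - \frac{1}{2} \approx -0.5$)
$R{\left(a \right)} = \frac{5}{2}$ ($R{\left(a \right)} = 3 - \frac{1}{2} = \frac{5}{2}$)
$F = \frac{291}{116}$ ($F = \frac{5}{2} + \frac{1}{101 + 15} = \frac{5}{2} + \frac{1}{116} = \frac{291}{116} \approx 2.5086$)
$s{\left(h,b \right)} = \frac{291}{116 \left(114 - b h\right)}$ ($s{\left(h,b \right)} = \frac{291}{116 \left(\left(3 - 4\right) h b + 114\right)} = \frac{291}{116 \left(- h b + 114\right)} = \frac{291}{116 \left(- b h + 114\right)} = \frac{291}{116 \left(114 - b h\right)}$)
$s{\left(223,-45 \right)} - -35286 = - \frac{291}{-13224 + 116 \left(-45\right) 223} - -35286 = - \frac{291}{-13224 - 1164060} + 35286 = - \frac{291}{-1177284} + 35286 = \left(-291\right) \left(- \frac{1}{1177284}\right) + 35286 = \frac{97}{392428} + 35286 = \frac{13847214505}{392428}$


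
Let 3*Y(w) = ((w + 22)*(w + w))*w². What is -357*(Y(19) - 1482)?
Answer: -66401048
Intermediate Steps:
Y(w) = 2*w³*(22 + w)/3 (Y(w) = (((w + 22)*(w + w))*w²)/3 = (((22 + w)*(2*w))*w²)/3 = ((2*w*(22 + w))*w²)/3 = (2*w³*(22 + w))/3 = 2*w³*(22 + w)/3)
-357*(Y(19) - 1482) = -357*((⅔)*19³*(22 + 19) - 1482) = -357*((⅔)*6859*41 - 1482) = -357*(562438/3 - 1482) = -357*557992/3 = -66401048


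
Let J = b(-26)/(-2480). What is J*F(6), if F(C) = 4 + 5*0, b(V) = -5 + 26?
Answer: -21/620 ≈ -0.033871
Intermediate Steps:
b(V) = 21
F(C) = 4 (F(C) = 4 + 0 = 4)
J = -21/2480 (J = 21/(-2480) = 21*(-1/2480) = -21/2480 ≈ -0.0084677)
J*F(6) = -21/2480*4 = -21/620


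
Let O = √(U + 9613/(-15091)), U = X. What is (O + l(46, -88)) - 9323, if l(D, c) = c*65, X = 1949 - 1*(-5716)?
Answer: -15043 + √1745468854082/15091 ≈ -14955.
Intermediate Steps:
X = 7665 (X = 1949 + 5716 = 7665)
l(D, c) = 65*c
U = 7665
O = √1745468854082/15091 (O = √(7665 + 9613/(-15091)) = √(7665 + 9613*(-1/15091)) = √(7665 - 9613/15091) = √(115662902/15091) = √1745468854082/15091 ≈ 87.546)
(O + l(46, -88)) - 9323 = (√1745468854082/15091 + 65*(-88)) - 9323 = (√1745468854082/15091 - 5720) - 9323 = (-5720 + √1745468854082/15091) - 9323 = -15043 + √1745468854082/15091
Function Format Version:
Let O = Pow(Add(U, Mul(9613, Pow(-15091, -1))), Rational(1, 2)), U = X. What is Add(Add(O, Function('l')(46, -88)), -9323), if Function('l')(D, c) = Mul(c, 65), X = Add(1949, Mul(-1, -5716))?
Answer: Add(-15043, Mul(Rational(1, 15091), Pow(1745468854082, Rational(1, 2)))) ≈ -14955.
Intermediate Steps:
X = 7665 (X = Add(1949, 5716) = 7665)
Function('l')(D, c) = Mul(65, c)
U = 7665
O = Mul(Rational(1, 15091), Pow(1745468854082, Rational(1, 2))) (O = Pow(Add(7665, Mul(9613, Pow(-15091, -1))), Rational(1, 2)) = Pow(Add(7665, Mul(9613, Rational(-1, 15091))), Rational(1, 2)) = Pow(Add(7665, Rational(-9613, 15091)), Rational(1, 2)) = Pow(Rational(115662902, 15091), Rational(1, 2)) = Mul(Rational(1, 15091), Pow(1745468854082, Rational(1, 2))) ≈ 87.546)
Add(Add(O, Function('l')(46, -88)), -9323) = Add(Add(Mul(Rational(1, 15091), Pow(1745468854082, Rational(1, 2))), Mul(65, -88)), -9323) = Add(Add(Mul(Rational(1, 15091), Pow(1745468854082, Rational(1, 2))), -5720), -9323) = Add(Add(-5720, Mul(Rational(1, 15091), Pow(1745468854082, Rational(1, 2)))), -9323) = Add(-15043, Mul(Rational(1, 15091), Pow(1745468854082, Rational(1, 2))))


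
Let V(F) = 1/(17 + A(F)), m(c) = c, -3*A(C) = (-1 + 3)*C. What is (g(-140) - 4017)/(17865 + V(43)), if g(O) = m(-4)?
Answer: -140735/625272 ≈ -0.22508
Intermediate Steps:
A(C) = -2*C/3 (A(C) = -(-1 + 3)*C/3 = -2*C/3)
g(O) = -4
V(F) = 1/(17 - 2*F/3)
(g(-140) - 4017)/(17865 + V(43)) = (-4 - 4017)/(17865 - 3/(-51 + 2*43)) = -4021/(17865 - 3/(-51 + 86)) = -4021/(17865 - 3/35) = -4021/625272/35 = -4021*35/625272 = -140735/625272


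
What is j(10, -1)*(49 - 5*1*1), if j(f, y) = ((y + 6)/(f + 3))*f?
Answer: 2200/13 ≈ 169.23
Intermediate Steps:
j(f, y) = f*(6 + y)/(3 + f) (j(f, y) = ((6 + y)/(3 + f))*f = f*(6 + y)/(3 + f))
j(10, -1)*(49 - 5*1*1) = (10*(6 - 1)/(3 + 10))*(49 - 5*1*1) = (10*5/13)*(49 - 5*1) = (10*(1/13)*5)*(49 - 5) = (50/13)*44 = 2200/13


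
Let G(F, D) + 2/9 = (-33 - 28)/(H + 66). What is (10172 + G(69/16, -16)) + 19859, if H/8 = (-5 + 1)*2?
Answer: 540005/18 ≈ 30000.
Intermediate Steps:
H = -64 (H = 8*((-5 + 1)*2) = 8*(-4*2) = 8*(-8) = -64)
G(F, D) = -553/18 (G(F, D) = -2/9 + (-33 - 28)/(-64 + 66) = -2/9 - 61/2 = -553/18)
(10172 + G(69/16, -16)) + 19859 = (10172 - 553/18) + 19859 = 182543/18 + 19859 = 540005/18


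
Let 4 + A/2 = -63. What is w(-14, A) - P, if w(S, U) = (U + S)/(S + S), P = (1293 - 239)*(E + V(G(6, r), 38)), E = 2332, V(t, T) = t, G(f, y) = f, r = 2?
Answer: -17249727/7 ≈ -2.4642e+6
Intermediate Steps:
A = -134 (A = -8 + 2*(-63) = -8 - 126 = -134)
P = 2464252 (P = (1293 - 239)*(2332 + 6) = 1054*2338 = 2464252)
w(S, U) = (S + U)/(2*S) (w(S, U) = (S + U)/((2*S)) = (S + U)*(1/(2*S)) = (S + U)/(2*S))
w(-14, A) - P = (1/2)*(-14 - 134)/(-14) - 1*2464252 = (1/2)*(-1/14)*(-148) - 2464252 = 37/7 - 2464252 = -17249727/7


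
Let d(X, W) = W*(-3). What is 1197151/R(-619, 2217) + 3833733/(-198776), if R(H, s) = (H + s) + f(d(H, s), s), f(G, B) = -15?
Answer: 231896087837/314662408 ≈ 736.97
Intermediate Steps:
d(X, W) = -3*W
R(H, s) = -15 + H + s (R(H, s) = (H + s) - 15 = -15 + H + s)
1197151/R(-619, 2217) + 3833733/(-198776) = 1197151/(-15 - 619 + 2217) + 3833733/(-198776) = 1197151/1583 + 3833733*(-1/198776) = 1197151*(1/1583) - 3833733/198776 = 1197151/1583 - 3833733/198776 = 231896087837/314662408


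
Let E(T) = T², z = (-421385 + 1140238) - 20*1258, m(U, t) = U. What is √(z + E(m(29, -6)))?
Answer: √694534 ≈ 833.39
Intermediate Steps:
z = 693693 (z = 718853 - 25160 = 693693)
√(z + E(m(29, -6))) = √(693693 + 29²) = √(693693 + 841) = √694534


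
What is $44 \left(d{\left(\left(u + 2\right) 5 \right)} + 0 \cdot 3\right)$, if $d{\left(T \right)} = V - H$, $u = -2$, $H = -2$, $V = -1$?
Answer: $44$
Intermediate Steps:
$d{\left(T \right)} = 1$ ($d{\left(T \right)} = -1 - -2 = -1 + 2 = 1$)
$44 \left(d{\left(\left(u + 2\right) 5 \right)} + 0 \cdot 3\right) = 44 \left(1 + 0 \cdot 3\right) = 44 \left(1 + 0\right) = 44 \cdot 1 = 44$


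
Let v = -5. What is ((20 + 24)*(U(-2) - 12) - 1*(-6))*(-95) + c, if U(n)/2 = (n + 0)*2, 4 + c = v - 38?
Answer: 82983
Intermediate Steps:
c = -47 (c = -4 + (-5 - 38) = -4 - 43 = -47)
U(n) = 4*n (U(n) = 2*((n + 0)*2) = 2*(n*2) = 2*(2*n) = 4*n)
((20 + 24)*(U(-2) - 12) - 1*(-6))*(-95) + c = ((20 + 24)*(4*(-2) - 12) - 1*(-6))*(-95) - 47 = (44*(-8 - 12) + 6)*(-95) - 47 = (44*(-20) + 6)*(-95) - 47 = (-880 + 6)*(-95) - 47 = -874*(-95) - 47 = 83030 - 47 = 82983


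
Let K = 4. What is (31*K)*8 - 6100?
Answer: -5108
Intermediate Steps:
(31*K)*8 - 6100 = (31*4)*8 - 6100 = 124*8 - 6100 = 992 - 6100 = -5108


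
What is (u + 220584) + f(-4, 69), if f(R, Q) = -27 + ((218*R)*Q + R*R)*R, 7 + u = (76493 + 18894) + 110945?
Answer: 667490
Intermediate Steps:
u = 206325 (u = -7 + ((76493 + 18894) + 110945) = -7 + (95387 + 110945) = -7 + 206332 = 206325)
f(R, Q) = -27 + R*(R² + 218*Q*R) (f(R, Q) = -27 + (218*Q*R + R²)*R = -27 + (R² + 218*Q*R)*R = -27 + R*(R² + 218*Q*R))
(u + 220584) + f(-4, 69) = (206325 + 220584) + (-27 + (-4)³ + 218*69*(-4)²) = 426909 + (-27 - 64 + 218*69*16) = 426909 + (-27 - 64 + 240672) = 426909 + 240581 = 667490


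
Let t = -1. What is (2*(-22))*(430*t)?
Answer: 18920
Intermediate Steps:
(2*(-22))*(430*t) = (2*(-22))*(430*(-1)) = -44*(-430) = 18920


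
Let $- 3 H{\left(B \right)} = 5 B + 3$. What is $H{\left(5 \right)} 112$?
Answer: $- \frac{3136}{3} \approx -1045.3$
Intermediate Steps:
$H{\left(B \right)} = -1 - \frac{5 B}{3}$ ($H{\left(B \right)} = - \frac{5 B + 3}{3} = - \frac{3 + 5 B}{3} = -1 - \frac{5 B}{3}$)
$H{\left(5 \right)} 112 = \left(-1 - \frac{25}{3}\right) 112 = \left(- \frac{28}{3}\right) 112 = - \frac{3136}{3}$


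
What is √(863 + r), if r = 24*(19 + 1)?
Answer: √1343 ≈ 36.647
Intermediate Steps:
r = 480 (r = 24*20 = 480)
√(863 + r) = √(863 + 480) = √1343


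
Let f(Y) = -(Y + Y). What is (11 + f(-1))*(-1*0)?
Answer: 0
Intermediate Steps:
f(Y) = -2*Y
(11 + f(-1))*(-1*0) = (11 - 2*(-1))*(-1*0) = (11 + 2)*0 = 13*0 = 0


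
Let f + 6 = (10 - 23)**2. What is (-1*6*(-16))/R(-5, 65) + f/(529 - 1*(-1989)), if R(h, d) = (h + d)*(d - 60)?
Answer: 24219/62950 ≈ 0.38473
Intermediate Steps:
R(h, d) = (-60 + d)*(d + h) (R(h, d) = (d + h)*(-60 + d) = (-60 + d)*(d + h))
f = 163 (f = -6 + (10 - 23)**2 = -6 + (-13)**2 = -6 + 169 = 163)
(-1*6*(-16))/R(-5, 65) + f/(529 - 1*(-1989)) = (-1*6*(-16))/(65**2 - 60*65 - 60*(-5) + 65*(-5)) + 163/(529 - 1*(-1989)) = (-6*(-16))/(4225 - 3900 + 300 - 325) + 163/(529 + 1989) = 96/300 + 163/2518 = 96*(1/300) + 163*(1/2518) = 8/25 + 163/2518 = 24219/62950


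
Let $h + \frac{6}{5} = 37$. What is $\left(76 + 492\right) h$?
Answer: $\frac{101672}{5} \approx 20334.0$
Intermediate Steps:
$h = \frac{179}{5}$ ($h = - \frac{6}{5} + 37 = \frac{179}{5} \approx 35.8$)
$\left(76 + 492\right) h = \left(76 + 492\right) \frac{179}{5} = 568 \cdot \frac{179}{5} = \frac{101672}{5}$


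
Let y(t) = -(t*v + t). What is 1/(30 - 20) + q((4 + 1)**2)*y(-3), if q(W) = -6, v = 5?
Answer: -1079/10 ≈ -107.90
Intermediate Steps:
y(t) = -6*t (y(t) = -(t*5 + t) = -(5*t + t) = -6*t)
1/(30 - 20) + q((4 + 1)**2)*y(-3) = 1/(30 - 20) - (-36)*(-3) = 1/10 - 6*18 = 1/10 - 108 = -1079/10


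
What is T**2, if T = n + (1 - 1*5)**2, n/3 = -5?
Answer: 1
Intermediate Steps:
n = -15 (n = 3*(-5) = -15)
T = 1 (T = -15 + (1 - 1*5)**2 = -15 + (1 - 5)**2 = -15 + (-4)**2 = -15 + 16 = 1)
T**2 = 1**2 = 1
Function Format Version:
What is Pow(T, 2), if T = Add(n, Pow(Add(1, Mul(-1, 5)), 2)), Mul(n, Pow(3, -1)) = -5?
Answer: 1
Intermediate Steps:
n = -15 (n = Mul(3, -5) = -15)
T = 1 (T = Add(-15, Pow(Add(1, Mul(-1, 5)), 2)) = Add(-15, Pow(Add(1, -5), 2)) = Add(-15, Pow(-4, 2)) = Add(-15, 16) = 1)
Pow(T, 2) = Pow(1, 2) = 1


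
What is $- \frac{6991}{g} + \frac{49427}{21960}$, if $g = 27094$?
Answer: $\frac{592826389}{297492120} \approx 1.9927$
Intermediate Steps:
$- \frac{6991}{g} + \frac{49427}{21960} = - \frac{6991}{27094} + \frac{49427}{21960} = \frac{592826389}{297492120}$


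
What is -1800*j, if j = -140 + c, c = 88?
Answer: 93600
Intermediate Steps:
j = -52 (j = -140 + 88 = -52)
-1800*j = -1800*(-52) = 93600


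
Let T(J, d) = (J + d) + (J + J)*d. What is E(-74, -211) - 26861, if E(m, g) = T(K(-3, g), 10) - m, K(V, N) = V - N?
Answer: -22409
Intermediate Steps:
T(J, d) = J + d + 2*J*d (T(J, d) = (J + d) + (2*J)*d = (J + d) + 2*J*d = J + d + 2*J*d)
E(m, g) = -53 - m - 21*g (E(m, g) = ((-3 - g) + 10 + 2*(-3 - g)*10) - m = ((-3 - g) + 10 + (-60 - 20*g)) - m = (-53 - 21*g) - m = -53 - m - 21*g)
E(-74, -211) - 26861 = (-53 - 1*(-74) - 21*(-211)) - 26861 = (-53 + 74 + 4431) - 26861 = 4452 - 26861 = -22409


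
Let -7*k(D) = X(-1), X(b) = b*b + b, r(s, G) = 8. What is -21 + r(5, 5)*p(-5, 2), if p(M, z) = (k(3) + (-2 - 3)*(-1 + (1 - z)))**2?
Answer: 779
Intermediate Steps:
X(b) = b + b**2 (X(b) = b**2 + b = b + b**2)
k(D) = 0 (k(D) = -(-1)*(1 - 1)/7 = -(-1)*0/7 = -1/7*0 = 0)
p(M, z) = 25*z**2 (p(M, z) = (0 + (-2 - 3)*(-1 + (1 - z)))**2 = (0 - (-5)*z)**2 = (0 + 5*z)**2 = (5*z)**2 = 25*z**2)
-21 + r(5, 5)*p(-5, 2) = -21 + 8*(25*2**2) = -21 + 8*(25*4) = -21 + 8*100 = -21 + 800 = 779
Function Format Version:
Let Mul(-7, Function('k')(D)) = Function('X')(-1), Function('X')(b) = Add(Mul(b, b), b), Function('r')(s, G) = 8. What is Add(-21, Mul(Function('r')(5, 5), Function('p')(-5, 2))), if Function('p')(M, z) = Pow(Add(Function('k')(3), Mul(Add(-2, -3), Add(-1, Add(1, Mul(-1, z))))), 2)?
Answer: 779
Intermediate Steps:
Function('X')(b) = Add(b, Pow(b, 2)) (Function('X')(b) = Add(Pow(b, 2), b) = Add(b, Pow(b, 2)))
Function('k')(D) = 0 (Function('k')(D) = Mul(Rational(-1, 7), Mul(-1, Add(1, -1))) = Mul(Rational(-1, 7), Mul(-1, 0)) = Mul(Rational(-1, 7), 0) = 0)
Function('p')(M, z) = Mul(25, Pow(z, 2)) (Function('p')(M, z) = Pow(Add(0, Mul(Add(-2, -3), Add(-1, Add(1, Mul(-1, z))))), 2) = Pow(Add(0, Mul(-5, Mul(-1, z))), 2) = Pow(Add(0, Mul(5, z)), 2) = Pow(Mul(5, z), 2) = Mul(25, Pow(z, 2)))
Add(-21, Mul(Function('r')(5, 5), Function('p')(-5, 2))) = Add(-21, Mul(8, Mul(25, Pow(2, 2)))) = Add(-21, Mul(8, Mul(25, 4))) = Add(-21, Mul(8, 100)) = Add(-21, 800) = 779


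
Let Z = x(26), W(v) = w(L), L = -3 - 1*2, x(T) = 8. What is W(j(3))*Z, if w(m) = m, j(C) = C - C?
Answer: -40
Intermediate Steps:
j(C) = 0
L = -5 (L = -3 - 2 = -5)
W(v) = -5
Z = 8
W(j(3))*Z = -5*8 = -40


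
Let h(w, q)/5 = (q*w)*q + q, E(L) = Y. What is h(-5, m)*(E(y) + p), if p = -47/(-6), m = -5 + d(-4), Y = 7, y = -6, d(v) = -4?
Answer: -30705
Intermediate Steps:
E(L) = 7
m = -9 (m = -5 - 4 = -9)
h(w, q) = 5*q + 5*w*q**2 (h(w, q) = 5*((q*w)*q + q) = 5*(w*q**2 + q) = 5*(q + w*q**2) = 5*q + 5*w*q**2)
p = 47/6 (p = -47*(-1/6) = 47/6 ≈ 7.8333)
h(-5, m)*(E(y) + p) = (5*(-9)*(1 - 9*(-5)))*(7 + 47/6) = (5*(-9)*(1 + 45))*(89/6) = (5*(-9)*46)*(89/6) = -2070*89/6 = -30705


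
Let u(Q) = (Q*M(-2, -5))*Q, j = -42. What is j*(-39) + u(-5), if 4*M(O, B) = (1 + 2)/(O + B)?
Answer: 45789/28 ≈ 1635.3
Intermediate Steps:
M(O, B) = 3/(4*(B + O)) (M(O, B) = ((1 + 2)/(O + B))/4 = (3/(B + O))/4 = 3/(4*(B + O)))
u(Q) = -3*Q**2/28 (u(Q) = (Q*(3/(4*(-5 - 2))))*Q = (Q*((3/4)/(-7)))*Q = (Q*((3/4)*(-1/7)))*Q = (Q*(-3/28))*Q = (-3*Q/28)*Q = -3*Q**2/28)
j*(-39) + u(-5) = -42*(-39) - 3/28*(-5)**2 = 1638 - 3/28*25 = 1638 - 75/28 = 45789/28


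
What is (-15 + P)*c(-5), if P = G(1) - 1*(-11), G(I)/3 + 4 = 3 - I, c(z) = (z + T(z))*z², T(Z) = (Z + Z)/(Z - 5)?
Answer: 1000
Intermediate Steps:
T(Z) = 2*Z/(-5 + Z) (T(Z) = (2*Z)/(-5 + Z) = 2*Z/(-5 + Z))
c(z) = z²*(z + 2*z/(-5 + z)) (c(z) = (z + 2*z/(-5 + z))*z² = z²*(z + 2*z/(-5 + z)))
G(I) = -3 - 3*I (G(I) = -12 + 3*(3 - I) = -12 + (9 - 3*I) = -3 - 3*I)
P = 5 (P = (-3 - 3*1) - 1*(-11) = (-3 - 3) + 11 = -6 + 11 = 5)
(-15 + P)*c(-5) = (-15 + 5)*((-5)³*(-3 - 5)/(-5 - 5)) = -(-1250)*(-8)/(-10) = -(-1250)*(-1)*(-8)/10 = -10*(-100) = 1000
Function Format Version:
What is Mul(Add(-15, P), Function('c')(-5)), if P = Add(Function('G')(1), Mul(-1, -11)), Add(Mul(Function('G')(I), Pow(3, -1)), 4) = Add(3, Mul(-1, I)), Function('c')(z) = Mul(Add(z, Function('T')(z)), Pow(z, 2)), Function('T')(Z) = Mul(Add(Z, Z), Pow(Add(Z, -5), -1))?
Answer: 1000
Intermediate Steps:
Function('T')(Z) = Mul(2, Z, Pow(Add(-5, Z), -1)) (Function('T')(Z) = Mul(Mul(2, Z), Pow(Add(-5, Z), -1)) = Mul(2, Z, Pow(Add(-5, Z), -1)))
Function('c')(z) = Mul(Pow(z, 2), Add(z, Mul(2, z, Pow(Add(-5, z), -1)))) (Function('c')(z) = Mul(Add(z, Mul(2, z, Pow(Add(-5, z), -1))), Pow(z, 2)) = Mul(Pow(z, 2), Add(z, Mul(2, z, Pow(Add(-5, z), -1)))))
Function('G')(I) = Add(-3, Mul(-3, I)) (Function('G')(I) = Add(-12, Mul(3, Add(3, Mul(-1, I)))) = Add(-12, Add(9, Mul(-3, I))) = Add(-3, Mul(-3, I)))
P = 5 (P = Add(Add(-3, Mul(-3, 1)), Mul(-1, -11)) = Add(Add(-3, -3), 11) = Add(-6, 11) = 5)
Mul(Add(-15, P), Function('c')(-5)) = Mul(Add(-15, 5), Mul(Pow(-5, 3), Pow(Add(-5, -5), -1), Add(-3, -5))) = Mul(-10, Mul(-125, Pow(-10, -1), -8)) = Mul(-10, Mul(-125, Rational(-1, 10), -8)) = Mul(-10, -100) = 1000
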